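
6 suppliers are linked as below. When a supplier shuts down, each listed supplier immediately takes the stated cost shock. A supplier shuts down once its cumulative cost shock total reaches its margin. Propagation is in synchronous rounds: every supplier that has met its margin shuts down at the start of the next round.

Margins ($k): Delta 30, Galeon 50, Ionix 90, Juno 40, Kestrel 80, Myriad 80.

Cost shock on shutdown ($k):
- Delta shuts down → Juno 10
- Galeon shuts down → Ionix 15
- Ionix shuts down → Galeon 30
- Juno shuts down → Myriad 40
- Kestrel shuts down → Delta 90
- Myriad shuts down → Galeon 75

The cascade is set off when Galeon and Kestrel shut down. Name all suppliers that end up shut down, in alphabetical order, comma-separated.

Delta, Galeon, Kestrel

Round 1 — Galeon, Kestrel shut down (initial).
  Delta: +90 → 90 ≥ 30
  Ionix: +15 → 15 < 90
Round 2 — Delta shuts down.
  Juno: +10 → 10 < 40
No further shutdowns.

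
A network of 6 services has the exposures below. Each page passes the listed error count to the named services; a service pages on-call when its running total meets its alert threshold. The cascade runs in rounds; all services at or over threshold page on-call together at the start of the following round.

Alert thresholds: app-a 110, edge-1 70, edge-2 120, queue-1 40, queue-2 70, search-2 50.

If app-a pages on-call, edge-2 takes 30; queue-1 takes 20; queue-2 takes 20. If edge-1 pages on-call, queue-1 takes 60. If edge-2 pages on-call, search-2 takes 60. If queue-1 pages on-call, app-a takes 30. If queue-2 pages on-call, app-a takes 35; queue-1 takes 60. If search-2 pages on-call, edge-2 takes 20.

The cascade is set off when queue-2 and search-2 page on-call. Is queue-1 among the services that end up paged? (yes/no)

Round 1 — queue-2, search-2 page on-call (initial).
  app-a: +35 → 35 < 110
  edge-2: +20 → 20 < 120
  queue-1: +60 → 60 ≥ 40
Round 2 — queue-1 pages on-call.
  app-a: +30 → 65 < 110
No further pages.

yes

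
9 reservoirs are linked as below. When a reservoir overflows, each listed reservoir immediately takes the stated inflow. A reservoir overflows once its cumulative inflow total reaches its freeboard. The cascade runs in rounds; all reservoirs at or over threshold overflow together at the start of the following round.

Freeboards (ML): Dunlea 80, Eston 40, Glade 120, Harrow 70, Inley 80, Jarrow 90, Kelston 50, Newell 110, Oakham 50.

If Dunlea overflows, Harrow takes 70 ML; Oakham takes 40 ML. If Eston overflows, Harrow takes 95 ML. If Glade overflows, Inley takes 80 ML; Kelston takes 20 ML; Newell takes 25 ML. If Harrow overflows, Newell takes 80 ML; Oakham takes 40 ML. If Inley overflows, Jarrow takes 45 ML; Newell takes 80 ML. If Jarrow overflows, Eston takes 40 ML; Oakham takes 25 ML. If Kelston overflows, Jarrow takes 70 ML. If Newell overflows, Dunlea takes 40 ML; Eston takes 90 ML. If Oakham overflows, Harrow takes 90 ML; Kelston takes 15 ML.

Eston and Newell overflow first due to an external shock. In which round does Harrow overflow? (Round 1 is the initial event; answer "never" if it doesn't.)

Round 1 — Eston, Newell overflow (initial).
  Dunlea: +40 → 40 < 80
  Harrow: +95 → 95 ≥ 70
Round 2 — Harrow overflows.
  Oakham: +40 → 40 < 50
No further overflows.

2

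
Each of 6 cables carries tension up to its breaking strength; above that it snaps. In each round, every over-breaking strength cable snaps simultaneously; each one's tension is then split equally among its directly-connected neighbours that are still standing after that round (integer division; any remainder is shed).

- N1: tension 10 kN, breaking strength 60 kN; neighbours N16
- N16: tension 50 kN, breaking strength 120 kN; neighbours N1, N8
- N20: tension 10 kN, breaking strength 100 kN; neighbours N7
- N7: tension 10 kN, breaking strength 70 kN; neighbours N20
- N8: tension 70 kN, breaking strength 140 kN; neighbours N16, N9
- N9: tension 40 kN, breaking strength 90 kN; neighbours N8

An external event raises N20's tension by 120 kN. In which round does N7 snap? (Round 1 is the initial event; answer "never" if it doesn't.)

2

Round 1 — N20 at 130 > 100. N20 snaps.
  N20 sheds 130 kN to N7: 130 each.
    N7: 10+130 = 140 > 70
Round 2 — N7 snaps.
  N7 sheds 140 kN: no online neighbours, lost.
No further breaks.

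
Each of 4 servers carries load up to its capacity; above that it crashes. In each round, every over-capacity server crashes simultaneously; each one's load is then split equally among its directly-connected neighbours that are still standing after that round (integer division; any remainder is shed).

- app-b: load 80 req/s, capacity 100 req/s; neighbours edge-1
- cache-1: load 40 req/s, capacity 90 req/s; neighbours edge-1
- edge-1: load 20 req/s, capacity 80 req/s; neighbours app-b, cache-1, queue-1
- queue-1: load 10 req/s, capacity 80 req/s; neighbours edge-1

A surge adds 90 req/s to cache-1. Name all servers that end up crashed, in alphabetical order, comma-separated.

app-b, cache-1, edge-1, queue-1

Round 1 — cache-1 at 130 > 90. cache-1 crashes.
  cache-1 sheds 130 req/s to edge-1: 130 each.
    edge-1: 20+130 = 150 > 80
Round 2 — edge-1 crashes.
  edge-1 sheds 150 req/s to app-b, queue-1: 75 each.
    app-b: 80+75 = 155 > 100
    queue-1: 10+75 = 85 > 80
Round 3 — app-b, queue-1 crash.
  app-b sheds 155 req/s: no online neighbours, lost.
  queue-1 sheds 85 req/s: no online neighbours, lost.
No further crashes.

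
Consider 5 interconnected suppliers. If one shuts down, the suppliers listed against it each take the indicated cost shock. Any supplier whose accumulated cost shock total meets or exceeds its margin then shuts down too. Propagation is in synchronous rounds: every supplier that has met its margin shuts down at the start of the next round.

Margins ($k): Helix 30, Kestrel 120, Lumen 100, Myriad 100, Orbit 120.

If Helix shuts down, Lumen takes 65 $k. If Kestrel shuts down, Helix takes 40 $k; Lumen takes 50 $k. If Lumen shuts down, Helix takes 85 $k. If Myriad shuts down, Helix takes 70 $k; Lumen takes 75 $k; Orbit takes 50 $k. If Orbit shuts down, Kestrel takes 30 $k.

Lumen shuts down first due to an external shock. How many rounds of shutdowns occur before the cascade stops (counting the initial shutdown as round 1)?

Round 1 — Lumen shuts down (initial).
  Helix: +85 → 85 ≥ 30
Round 2 — Helix shuts down.
No further shutdowns.

2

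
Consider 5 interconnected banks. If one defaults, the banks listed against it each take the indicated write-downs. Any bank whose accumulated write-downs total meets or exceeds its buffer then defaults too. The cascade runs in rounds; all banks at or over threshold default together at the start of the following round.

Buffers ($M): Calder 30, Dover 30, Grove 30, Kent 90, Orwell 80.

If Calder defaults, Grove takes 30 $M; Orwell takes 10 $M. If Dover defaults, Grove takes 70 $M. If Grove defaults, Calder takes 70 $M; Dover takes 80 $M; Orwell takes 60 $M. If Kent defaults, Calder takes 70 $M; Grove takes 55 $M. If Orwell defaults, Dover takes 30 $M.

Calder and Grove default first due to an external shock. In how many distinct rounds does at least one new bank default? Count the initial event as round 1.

Round 1 — Calder, Grove default (initial).
  Dover: +80 → 80 ≥ 30
  Orwell: +10+60 → 70 < 80
Round 2 — Dover defaults.
No further defaults.

2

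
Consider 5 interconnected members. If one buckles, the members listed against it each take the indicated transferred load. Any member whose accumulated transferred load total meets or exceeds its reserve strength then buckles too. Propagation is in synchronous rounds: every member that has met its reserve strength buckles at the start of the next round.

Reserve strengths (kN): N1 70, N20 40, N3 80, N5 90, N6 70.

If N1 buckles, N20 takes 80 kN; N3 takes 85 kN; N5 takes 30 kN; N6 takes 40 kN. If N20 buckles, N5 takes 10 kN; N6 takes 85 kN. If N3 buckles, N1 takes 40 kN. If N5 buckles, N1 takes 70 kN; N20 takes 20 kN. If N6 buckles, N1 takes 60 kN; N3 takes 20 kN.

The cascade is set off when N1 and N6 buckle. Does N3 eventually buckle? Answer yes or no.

yes

Round 1 — N1, N6 buckle (initial).
  N20: +80 → 80 ≥ 40
  N3: +85+20 → 105 ≥ 80
  N5: +30 → 30 < 90
Round 2 — N20, N3 buckle.
  N5: +10 → 40 < 90
No further bucklings.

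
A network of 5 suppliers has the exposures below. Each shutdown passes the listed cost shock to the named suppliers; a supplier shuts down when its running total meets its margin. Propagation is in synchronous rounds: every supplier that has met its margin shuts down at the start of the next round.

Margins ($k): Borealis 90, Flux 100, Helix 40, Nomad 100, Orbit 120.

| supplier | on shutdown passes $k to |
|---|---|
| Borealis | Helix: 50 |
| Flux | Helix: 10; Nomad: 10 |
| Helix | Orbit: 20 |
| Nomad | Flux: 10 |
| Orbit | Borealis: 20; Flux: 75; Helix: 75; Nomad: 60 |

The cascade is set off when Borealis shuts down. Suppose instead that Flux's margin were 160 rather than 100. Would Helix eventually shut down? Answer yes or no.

yes

With Flux's margin at 160:
Round 1 — Borealis shuts down (initial).
  Helix: +50 → 50 ≥ 40
Round 2 — Helix shuts down.
  Orbit: +20 → 20 < 120
No further shutdowns.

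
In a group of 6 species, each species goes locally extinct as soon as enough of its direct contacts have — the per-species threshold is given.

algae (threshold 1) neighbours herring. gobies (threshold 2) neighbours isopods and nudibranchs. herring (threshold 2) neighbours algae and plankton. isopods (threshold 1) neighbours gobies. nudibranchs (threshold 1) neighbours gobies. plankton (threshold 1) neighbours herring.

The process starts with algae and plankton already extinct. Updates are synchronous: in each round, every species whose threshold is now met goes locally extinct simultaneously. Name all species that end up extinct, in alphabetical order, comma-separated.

algae, herring, plankton

Round 1 — algae, plankton go locally extinct (initial).
Round 2 — checking thresholds:
  herring: 2 of 2 neighbours ≥ 2, goes locally extinct.
Round 3 — no new extinctions; cascade stops.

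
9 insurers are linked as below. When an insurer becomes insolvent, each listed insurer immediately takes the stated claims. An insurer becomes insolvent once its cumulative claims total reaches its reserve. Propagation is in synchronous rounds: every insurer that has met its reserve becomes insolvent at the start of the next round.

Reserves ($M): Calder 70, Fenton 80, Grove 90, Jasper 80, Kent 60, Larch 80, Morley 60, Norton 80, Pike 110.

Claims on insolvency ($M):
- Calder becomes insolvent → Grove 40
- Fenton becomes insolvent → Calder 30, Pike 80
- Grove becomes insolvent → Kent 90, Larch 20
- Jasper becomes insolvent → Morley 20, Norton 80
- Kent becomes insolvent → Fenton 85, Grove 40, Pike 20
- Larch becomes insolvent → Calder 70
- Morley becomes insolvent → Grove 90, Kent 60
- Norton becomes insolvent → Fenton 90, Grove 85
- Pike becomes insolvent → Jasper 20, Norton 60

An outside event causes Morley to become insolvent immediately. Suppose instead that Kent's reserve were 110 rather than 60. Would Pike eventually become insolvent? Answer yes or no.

no

With Kent's reserve at 110:
Round 1 — Morley becomes insolvent (initial).
  Grove: +90 → 90 ≥ 90
  Kent: +60 → 60 < 110
Round 2 — Grove becomes insolvent.
  Kent: +90 → 150 ≥ 110
  Larch: +20 → 20 < 80
Round 3 — Kent becomes insolvent.
  Fenton: +85 → 85 ≥ 80
  Pike: +20 → 20 < 110
Round 4 — Fenton becomes insolvent.
  Calder: +30 → 30 < 70
  Pike: +80 → 100 < 110
No further insolvencies.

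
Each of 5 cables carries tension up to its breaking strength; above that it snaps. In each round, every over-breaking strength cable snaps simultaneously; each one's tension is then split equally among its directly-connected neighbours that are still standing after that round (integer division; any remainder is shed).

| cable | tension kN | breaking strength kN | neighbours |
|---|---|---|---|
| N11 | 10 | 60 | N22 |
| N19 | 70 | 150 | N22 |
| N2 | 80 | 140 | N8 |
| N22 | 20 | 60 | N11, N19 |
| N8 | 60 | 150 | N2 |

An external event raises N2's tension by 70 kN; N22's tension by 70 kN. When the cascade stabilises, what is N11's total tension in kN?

55

Round 1 — N2 at 150 > 140; N22 at 90 > 60. N2, N22 snap.
  N2 sheds 150 kN to N8: 150 each.
    N8: 60+150 = 210 > 150
  N22 sheds 90 kN to N11, N19: 45 each.
    N11: 10+45 = 55 ≤ 60
    N19: 70+45 = 115 ≤ 150
Round 2 — N8 snaps.
  N8 sheds 210 kN: no online neighbours, lost.
No further breaks.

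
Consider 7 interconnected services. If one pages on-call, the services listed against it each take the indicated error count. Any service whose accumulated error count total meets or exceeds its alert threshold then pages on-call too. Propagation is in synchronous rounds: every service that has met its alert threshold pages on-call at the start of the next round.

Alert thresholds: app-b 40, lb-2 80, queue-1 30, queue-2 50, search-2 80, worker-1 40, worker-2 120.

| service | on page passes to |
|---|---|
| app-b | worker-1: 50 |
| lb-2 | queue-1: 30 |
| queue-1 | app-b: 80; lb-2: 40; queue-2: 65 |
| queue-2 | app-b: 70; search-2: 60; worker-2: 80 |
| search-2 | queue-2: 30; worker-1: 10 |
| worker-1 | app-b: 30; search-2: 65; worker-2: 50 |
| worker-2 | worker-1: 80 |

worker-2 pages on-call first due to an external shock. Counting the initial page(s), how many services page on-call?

Round 1 — worker-2 pages on-call (initial).
  worker-1: +80 → 80 ≥ 40
Round 2 — worker-1 pages on-call.
  app-b: +30 → 30 < 40
  search-2: +65 → 65 < 80
No further pages.

2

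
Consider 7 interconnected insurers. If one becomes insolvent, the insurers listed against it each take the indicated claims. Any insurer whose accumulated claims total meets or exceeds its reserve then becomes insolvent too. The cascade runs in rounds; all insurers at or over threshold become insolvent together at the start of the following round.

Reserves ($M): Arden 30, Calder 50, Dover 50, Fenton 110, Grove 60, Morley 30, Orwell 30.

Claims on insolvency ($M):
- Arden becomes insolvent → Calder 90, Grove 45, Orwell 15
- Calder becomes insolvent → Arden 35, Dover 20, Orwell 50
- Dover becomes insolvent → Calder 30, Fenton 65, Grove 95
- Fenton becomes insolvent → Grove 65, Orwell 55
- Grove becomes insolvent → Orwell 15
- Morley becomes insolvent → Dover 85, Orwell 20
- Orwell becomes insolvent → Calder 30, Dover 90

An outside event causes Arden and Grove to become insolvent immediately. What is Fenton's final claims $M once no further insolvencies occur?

65

Round 1 — Arden, Grove become insolvent (initial).
  Calder: +90 → 90 ≥ 50
  Orwell: +15+15 → 30 ≥ 30
Round 2 — Calder, Orwell become insolvent.
  Dover: +20+90 → 110 ≥ 50
Round 3 — Dover becomes insolvent.
  Fenton: +65 → 65 < 110
No further insolvencies.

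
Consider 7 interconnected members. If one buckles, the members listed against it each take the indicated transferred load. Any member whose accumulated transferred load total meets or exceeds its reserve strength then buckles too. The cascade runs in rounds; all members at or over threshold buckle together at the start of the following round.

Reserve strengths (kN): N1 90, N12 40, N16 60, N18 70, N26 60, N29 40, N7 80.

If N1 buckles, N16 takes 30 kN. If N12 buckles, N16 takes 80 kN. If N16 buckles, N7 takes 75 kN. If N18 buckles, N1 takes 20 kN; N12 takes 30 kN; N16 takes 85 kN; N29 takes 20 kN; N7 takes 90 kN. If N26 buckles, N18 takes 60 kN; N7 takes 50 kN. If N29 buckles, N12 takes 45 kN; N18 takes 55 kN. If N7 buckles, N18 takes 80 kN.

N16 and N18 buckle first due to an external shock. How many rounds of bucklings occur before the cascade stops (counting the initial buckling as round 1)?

2

Round 1 — N16, N18 buckle (initial).
  N1: +20 → 20 < 90
  N12: +30 → 30 < 40
  N29: +20 → 20 < 40
  N7: +75+90 → 165 ≥ 80
Round 2 — N7 buckles.
No further bucklings.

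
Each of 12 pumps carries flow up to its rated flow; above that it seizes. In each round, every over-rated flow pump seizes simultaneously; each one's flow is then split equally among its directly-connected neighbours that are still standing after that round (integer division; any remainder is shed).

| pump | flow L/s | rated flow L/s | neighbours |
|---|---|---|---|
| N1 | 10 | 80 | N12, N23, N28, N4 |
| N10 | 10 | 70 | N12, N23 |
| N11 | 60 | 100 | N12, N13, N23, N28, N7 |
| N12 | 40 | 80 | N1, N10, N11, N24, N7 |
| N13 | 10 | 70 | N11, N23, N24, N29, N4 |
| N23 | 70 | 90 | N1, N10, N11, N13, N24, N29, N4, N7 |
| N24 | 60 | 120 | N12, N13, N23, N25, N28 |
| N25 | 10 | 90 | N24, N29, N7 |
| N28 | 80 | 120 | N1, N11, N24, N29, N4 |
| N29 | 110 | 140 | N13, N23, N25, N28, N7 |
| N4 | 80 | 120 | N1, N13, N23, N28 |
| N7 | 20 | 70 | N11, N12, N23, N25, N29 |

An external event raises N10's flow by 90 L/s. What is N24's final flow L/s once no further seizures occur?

99

Round 1 — N10 at 100 > 70. N10 seizes.
  N10 sheds 100 L/s to N12, N23: 50 each.
    N12: 40+50 = 90 > 80
    N23: 70+50 = 120 > 90
Round 2 — N12, N23 seize.
  N12 sheds 90 L/s to N1, N11, N24, N7: 22 each (2 lost).
    N1: 10+22 = 32 ≤ 80
    N11: 60+22 = 82 ≤ 100
    N24: 60+22 = 82 ≤ 120
    N7: 20+22 = 42 ≤ 70
  N23 sheds 120 L/s to N1, N11, N13, N24, N29, N4, N7: 17 each (1 lost).
    N1: 32+17 = 49 ≤ 80
    N11: 82+17 = 99 ≤ 100
    N13: 10+17 = 27 ≤ 70
    N24: 82+17 = 99 ≤ 120
    N29: 110+17 = 127 ≤ 140
    N4: 80+17 = 97 ≤ 120
    N7: 42+17 = 59 ≤ 70
No further seizures.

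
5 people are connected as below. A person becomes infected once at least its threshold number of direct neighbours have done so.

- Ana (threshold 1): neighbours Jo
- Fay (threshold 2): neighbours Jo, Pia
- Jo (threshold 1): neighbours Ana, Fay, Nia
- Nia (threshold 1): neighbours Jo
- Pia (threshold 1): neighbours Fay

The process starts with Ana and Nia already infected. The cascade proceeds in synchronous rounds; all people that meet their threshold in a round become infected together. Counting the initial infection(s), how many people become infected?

3

Round 1 — Ana, Nia become infected (initial).
Round 2 — checking thresholds:
  Jo: 2 of 3 neighbours ≥ 1, becomes infected.
Round 3 — no new infections; cascade stops.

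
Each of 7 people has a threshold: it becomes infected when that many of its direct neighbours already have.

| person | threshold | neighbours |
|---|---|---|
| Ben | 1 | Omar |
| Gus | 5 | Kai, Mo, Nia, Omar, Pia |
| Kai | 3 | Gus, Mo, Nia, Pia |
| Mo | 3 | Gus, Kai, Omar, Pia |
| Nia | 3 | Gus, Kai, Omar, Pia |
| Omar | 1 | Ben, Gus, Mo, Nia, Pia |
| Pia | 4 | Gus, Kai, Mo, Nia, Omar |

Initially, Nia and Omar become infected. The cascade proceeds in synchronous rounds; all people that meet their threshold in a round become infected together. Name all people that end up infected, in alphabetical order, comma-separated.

Ben, Nia, Omar

Round 1 — Nia, Omar become infected (initial).
Round 2 — checking thresholds:
  Ben: 1 of 1 neighbours ≥ 1, becomes infected.
  Gus: 2 of 5 neighbours < 5, holds.
  Kai: 1 of 4 neighbours < 3, holds.
  Mo: 1 of 4 neighbours < 3, holds.
  Pia: 2 of 5 neighbours < 4, holds.
Round 3 — no new infections; cascade stops.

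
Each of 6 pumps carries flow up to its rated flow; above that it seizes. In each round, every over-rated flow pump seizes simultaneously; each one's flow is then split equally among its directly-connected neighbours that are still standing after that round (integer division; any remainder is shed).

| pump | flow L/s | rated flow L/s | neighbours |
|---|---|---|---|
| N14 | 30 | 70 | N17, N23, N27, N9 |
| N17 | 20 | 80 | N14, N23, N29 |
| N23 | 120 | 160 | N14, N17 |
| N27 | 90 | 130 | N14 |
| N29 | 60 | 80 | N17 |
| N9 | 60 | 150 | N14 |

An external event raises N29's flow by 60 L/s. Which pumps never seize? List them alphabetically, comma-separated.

Round 1 — N29 at 120 > 80. N29 seizes.
  N29 sheds 120 L/s to N17: 120 each.
    N17: 20+120 = 140 > 80
Round 2 — N17 seizes.
  N17 sheds 140 L/s to N14, N23: 70 each.
    N14: 30+70 = 100 > 70
    N23: 120+70 = 190 > 160
Round 3 — N14, N23 seize.
  N14 sheds 100 L/s to N27, N9: 50 each.
    N27: 90+50 = 140 > 130
    N9: 60+50 = 110 ≤ 150
  N23 sheds 190 L/s: no online neighbours, lost.
Round 4 — N27 seizes.
  N27 sheds 140 L/s: no online neighbours, lost.
No further seizures.

N9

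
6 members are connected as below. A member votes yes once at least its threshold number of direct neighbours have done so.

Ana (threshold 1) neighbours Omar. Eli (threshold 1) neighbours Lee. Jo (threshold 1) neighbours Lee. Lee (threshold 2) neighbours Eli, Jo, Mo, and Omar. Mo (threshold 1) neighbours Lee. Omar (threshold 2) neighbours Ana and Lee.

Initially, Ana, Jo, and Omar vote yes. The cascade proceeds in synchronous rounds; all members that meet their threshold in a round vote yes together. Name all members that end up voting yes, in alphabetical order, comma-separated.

Ana, Eli, Jo, Lee, Mo, Omar

Round 1 — Ana, Jo, Omar vote yes (initial).
Round 2 — checking thresholds:
  Lee: 2 of 4 neighbours ≥ 2, votes yes.
Round 3 — checking thresholds:
  Eli: 1 of 1 neighbours ≥ 1, votes yes.
  Mo: 1 of 1 neighbours ≥ 1, votes yes.
Round 4 — no new yes votes; cascade stops.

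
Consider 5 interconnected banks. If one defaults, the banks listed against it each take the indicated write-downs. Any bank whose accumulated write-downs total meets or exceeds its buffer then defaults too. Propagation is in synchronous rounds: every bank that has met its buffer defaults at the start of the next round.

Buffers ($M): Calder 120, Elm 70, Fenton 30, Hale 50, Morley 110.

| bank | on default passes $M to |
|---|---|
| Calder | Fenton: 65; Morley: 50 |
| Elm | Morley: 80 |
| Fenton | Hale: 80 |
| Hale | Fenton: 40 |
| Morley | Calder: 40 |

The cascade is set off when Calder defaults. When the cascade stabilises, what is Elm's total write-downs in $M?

Round 1 — Calder defaults (initial).
  Fenton: +65 → 65 ≥ 30
  Morley: +50 → 50 < 110
Round 2 — Fenton defaults.
  Hale: +80 → 80 ≥ 50
Round 3 — Hale defaults.
No further defaults.

0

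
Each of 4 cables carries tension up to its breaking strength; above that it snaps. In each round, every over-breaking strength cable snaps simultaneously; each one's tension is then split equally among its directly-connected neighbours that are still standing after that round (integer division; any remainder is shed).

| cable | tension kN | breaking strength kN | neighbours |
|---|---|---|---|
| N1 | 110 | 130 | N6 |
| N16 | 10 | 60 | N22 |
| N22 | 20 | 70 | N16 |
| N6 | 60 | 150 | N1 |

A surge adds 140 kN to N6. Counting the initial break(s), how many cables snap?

2

Round 1 — N6 at 200 > 150. N6 snaps.
  N6 sheds 200 kN to N1: 200 each.
    N1: 110+200 = 310 > 130
Round 2 — N1 snaps.
  N1 sheds 310 kN: no online neighbours, lost.
No further breaks.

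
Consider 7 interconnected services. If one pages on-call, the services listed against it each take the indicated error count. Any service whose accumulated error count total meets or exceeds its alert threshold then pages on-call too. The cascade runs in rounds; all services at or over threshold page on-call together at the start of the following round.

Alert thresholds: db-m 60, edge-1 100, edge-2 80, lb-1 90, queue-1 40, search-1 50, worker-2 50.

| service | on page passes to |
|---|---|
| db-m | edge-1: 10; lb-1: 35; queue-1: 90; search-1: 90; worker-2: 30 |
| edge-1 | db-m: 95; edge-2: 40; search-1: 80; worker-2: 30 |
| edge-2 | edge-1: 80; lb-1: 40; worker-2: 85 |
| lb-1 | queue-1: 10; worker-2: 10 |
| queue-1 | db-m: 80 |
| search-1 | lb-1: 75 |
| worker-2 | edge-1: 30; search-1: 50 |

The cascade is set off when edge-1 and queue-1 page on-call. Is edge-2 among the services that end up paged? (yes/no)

no

Round 1 — edge-1, queue-1 page on-call (initial).
  db-m: +95+80 → 175 ≥ 60
  edge-2: +40 → 40 < 80
  search-1: +80 → 80 ≥ 50
  worker-2: +30 → 30 < 50
Round 2 — db-m, search-1 page on-call.
  lb-1: +35+75 → 110 ≥ 90
  worker-2: +30 → 60 ≥ 50
Round 3 — lb-1, worker-2 page on-call.
No further pages.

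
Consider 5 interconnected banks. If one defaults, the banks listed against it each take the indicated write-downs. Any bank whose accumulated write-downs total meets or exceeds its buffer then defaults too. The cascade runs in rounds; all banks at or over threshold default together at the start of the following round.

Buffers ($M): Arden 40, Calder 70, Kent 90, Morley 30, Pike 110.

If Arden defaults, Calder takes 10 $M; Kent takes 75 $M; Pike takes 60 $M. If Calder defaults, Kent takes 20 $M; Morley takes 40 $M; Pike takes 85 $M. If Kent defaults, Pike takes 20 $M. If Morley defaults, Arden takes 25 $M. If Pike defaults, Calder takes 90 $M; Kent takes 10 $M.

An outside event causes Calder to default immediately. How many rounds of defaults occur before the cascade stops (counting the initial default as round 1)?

2

Round 1 — Calder defaults (initial).
  Kent: +20 → 20 < 90
  Morley: +40 → 40 ≥ 30
  Pike: +85 → 85 < 110
Round 2 — Morley defaults.
  Arden: +25 → 25 < 40
No further defaults.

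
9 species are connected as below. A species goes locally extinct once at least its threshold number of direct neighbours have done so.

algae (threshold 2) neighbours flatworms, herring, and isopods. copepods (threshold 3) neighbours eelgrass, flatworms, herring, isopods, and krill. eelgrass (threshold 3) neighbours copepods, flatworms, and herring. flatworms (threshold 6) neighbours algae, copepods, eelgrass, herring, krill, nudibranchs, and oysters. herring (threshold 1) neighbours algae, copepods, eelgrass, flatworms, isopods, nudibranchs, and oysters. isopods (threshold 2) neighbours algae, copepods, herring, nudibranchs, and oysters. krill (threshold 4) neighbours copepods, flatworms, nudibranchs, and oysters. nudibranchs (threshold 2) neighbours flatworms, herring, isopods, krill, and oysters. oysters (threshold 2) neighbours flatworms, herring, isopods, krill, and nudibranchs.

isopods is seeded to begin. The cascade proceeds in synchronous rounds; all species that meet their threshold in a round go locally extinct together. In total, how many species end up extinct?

5

Round 1 — isopods goes locally extinct (initial).
Round 2 — checking thresholds:
  algae: 1 of 3 neighbours < 2, holds.
  copepods: 1 of 5 neighbours < 3, holds.
  herring: 1 of 7 neighbours ≥ 1, goes locally extinct.
  nudibranchs: 1 of 5 neighbours < 2, holds.
  oysters: 1 of 5 neighbours < 2, holds.
Round 3 — checking thresholds:
  algae: 2 of 3 neighbours ≥ 2, goes locally extinct.
  copepods: 2 of 5 neighbours < 3, holds.
  eelgrass: 1 of 3 neighbours < 3, holds.
  flatworms: 1 of 7 neighbours < 6, holds.
  nudibranchs: 2 of 5 neighbours ≥ 2, goes locally extinct.
  oysters: 2 of 5 neighbours ≥ 2, goes locally extinct.
Round 4 — no new extinctions; cascade stops.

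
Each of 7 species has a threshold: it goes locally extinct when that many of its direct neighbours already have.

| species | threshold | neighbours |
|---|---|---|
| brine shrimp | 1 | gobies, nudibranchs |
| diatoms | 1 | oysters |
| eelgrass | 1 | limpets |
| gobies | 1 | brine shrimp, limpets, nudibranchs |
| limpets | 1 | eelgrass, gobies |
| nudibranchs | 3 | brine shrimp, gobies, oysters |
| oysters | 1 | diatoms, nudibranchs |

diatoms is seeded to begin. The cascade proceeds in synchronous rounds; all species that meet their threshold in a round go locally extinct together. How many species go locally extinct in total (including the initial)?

Round 1 — diatoms goes locally extinct (initial).
Round 2 — checking thresholds:
  oysters: 1 of 2 neighbours ≥ 1, goes locally extinct.
Round 3 — no new extinctions; cascade stops.

2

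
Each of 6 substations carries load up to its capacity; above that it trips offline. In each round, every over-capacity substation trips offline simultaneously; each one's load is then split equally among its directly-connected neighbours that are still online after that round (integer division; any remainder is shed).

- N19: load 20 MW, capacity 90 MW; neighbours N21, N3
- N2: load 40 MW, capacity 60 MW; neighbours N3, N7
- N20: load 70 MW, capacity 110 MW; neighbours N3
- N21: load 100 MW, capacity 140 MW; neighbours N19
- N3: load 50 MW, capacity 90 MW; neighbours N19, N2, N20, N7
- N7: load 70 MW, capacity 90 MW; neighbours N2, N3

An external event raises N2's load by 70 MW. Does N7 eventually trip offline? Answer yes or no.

Round 1 — N2 at 110 > 60. N2 trips offline.
  N2 sheds 110 MW to N3, N7: 55 each.
    N3: 50+55 = 105 > 90
    N7: 70+55 = 125 > 90
Round 2 — N3, N7 trip offline.
  N3 sheds 105 MW to N19, N20: 52 each (1 lost).
    N19: 20+52 = 72 ≤ 90
    N20: 70+52 = 122 > 110
  N7 sheds 125 MW: no online neighbours, lost.
Round 3 — N20 trips offline.
  N20 sheds 122 MW: no online neighbours, lost.
No further trips.

yes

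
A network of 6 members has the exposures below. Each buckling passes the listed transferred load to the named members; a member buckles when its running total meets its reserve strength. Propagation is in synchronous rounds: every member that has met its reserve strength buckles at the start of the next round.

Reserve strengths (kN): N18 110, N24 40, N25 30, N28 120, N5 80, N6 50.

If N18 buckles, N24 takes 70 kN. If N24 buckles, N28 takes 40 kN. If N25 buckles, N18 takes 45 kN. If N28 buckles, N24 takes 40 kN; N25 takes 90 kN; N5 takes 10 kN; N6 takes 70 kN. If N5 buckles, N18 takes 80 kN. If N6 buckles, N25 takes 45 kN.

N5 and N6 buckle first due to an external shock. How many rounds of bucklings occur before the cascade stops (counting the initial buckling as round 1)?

4

Round 1 — N5, N6 buckle (initial).
  N18: +80 → 80 < 110
  N25: +45 → 45 ≥ 30
Round 2 — N25 buckles.
  N18: +45 → 125 ≥ 110
Round 3 — N18 buckles.
  N24: +70 → 70 ≥ 40
Round 4 — N24 buckles.
  N28: +40 → 40 < 120
No further bucklings.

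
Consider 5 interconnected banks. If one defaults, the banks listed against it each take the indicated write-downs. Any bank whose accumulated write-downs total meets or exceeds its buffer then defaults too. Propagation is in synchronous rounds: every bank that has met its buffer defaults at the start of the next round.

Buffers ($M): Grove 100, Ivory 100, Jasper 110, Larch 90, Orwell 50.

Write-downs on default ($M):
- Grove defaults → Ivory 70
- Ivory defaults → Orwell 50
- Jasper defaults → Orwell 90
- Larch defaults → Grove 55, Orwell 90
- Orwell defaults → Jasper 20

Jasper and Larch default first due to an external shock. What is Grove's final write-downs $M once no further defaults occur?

Round 1 — Jasper, Larch default (initial).
  Grove: +55 → 55 < 100
  Orwell: +90+90 → 180 ≥ 50
Round 2 — Orwell defaults.
No further defaults.

55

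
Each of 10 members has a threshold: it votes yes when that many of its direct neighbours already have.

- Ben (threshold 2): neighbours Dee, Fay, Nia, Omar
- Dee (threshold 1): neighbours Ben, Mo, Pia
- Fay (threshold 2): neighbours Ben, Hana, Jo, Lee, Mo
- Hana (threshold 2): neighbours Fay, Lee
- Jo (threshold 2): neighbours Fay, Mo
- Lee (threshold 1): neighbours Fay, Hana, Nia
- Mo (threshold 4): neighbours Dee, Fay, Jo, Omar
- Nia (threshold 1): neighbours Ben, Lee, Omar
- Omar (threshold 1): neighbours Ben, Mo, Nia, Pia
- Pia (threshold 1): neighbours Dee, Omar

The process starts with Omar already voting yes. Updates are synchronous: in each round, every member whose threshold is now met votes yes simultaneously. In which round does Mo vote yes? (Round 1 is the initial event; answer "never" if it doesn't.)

Round 1 — Omar votes yes (initial).
Round 2 — checking thresholds:
  Ben: 1 of 4 neighbours < 2, not yet.
  Mo: 1 of 4 neighbours < 4, not yet.
  Nia: 1 of 3 neighbours ≥ 1, votes yes.
  Pia: 1 of 2 neighbours ≥ 1, votes yes.
Round 3 — checking thresholds:
  Ben: 2 of 4 neighbours ≥ 2, votes yes.
  Dee: 1 of 3 neighbours ≥ 1, votes yes.
  Lee: 1 of 3 neighbours ≥ 1, votes yes.
  Mo: 1 of 4 neighbours < 4, not yet.
Round 4 — checking thresholds:
  Fay: 2 of 5 neighbours ≥ 2, votes yes.
  Hana: 1 of 2 neighbours < 2, not yet.
  Mo: 2 of 4 neighbours < 4, not yet.
Round 5 — checking thresholds:
  Hana: 2 of 2 neighbours ≥ 2, votes yes.
  Jo: 1 of 2 neighbours < 2, not yet.
  Mo: 3 of 4 neighbours < 4, not yet.
Round 6 — no new yes votes; cascade stops.

never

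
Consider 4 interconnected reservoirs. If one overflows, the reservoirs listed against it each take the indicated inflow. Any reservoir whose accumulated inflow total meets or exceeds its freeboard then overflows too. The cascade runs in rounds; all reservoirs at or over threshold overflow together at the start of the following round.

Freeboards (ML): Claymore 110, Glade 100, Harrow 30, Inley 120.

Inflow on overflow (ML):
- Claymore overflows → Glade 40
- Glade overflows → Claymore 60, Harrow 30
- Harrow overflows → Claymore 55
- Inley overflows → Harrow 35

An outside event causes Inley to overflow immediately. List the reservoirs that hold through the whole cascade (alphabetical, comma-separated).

Claymore, Glade

Round 1 — Inley overflows (initial).
  Harrow: +35 → 35 ≥ 30
Round 2 — Harrow overflows.
  Claymore: +55 → 55 < 110
No further overflows.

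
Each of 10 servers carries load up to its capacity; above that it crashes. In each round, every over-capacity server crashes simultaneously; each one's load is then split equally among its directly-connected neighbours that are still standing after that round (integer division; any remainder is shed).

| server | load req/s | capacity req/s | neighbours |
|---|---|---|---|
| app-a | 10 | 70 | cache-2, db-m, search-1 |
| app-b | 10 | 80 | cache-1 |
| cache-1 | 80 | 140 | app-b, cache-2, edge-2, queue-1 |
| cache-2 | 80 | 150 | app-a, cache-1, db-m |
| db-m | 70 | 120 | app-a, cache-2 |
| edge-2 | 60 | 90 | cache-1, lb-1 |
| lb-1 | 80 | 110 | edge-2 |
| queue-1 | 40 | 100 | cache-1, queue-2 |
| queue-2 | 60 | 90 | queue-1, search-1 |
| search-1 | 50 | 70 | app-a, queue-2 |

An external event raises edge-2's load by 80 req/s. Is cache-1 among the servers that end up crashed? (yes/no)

Round 1 — edge-2 at 140 > 90. edge-2 crashes.
  edge-2 sheds 140 req/s to cache-1, lb-1: 70 each.
    cache-1: 80+70 = 150 > 140
    lb-1: 80+70 = 150 > 110
Round 2 — cache-1, lb-1 crash.
  cache-1 sheds 150 req/s to app-b, cache-2, queue-1: 50 each.
    app-b: 10+50 = 60 ≤ 80
    cache-2: 80+50 = 130 ≤ 150
    queue-1: 40+50 = 90 ≤ 100
  lb-1 sheds 150 req/s: no online neighbours, lost.
No further crashes.

yes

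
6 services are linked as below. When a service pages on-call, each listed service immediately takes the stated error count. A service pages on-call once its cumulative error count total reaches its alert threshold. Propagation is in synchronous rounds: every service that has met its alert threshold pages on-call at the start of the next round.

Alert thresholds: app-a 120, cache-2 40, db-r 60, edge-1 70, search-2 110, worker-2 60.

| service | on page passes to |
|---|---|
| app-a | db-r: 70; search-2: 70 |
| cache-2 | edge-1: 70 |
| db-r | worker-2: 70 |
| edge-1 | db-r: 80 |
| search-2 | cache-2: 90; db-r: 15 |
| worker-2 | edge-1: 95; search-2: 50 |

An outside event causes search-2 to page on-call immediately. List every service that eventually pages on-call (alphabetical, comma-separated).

Round 1 — search-2 pages on-call (initial).
  cache-2: +90 → 90 ≥ 40
  db-r: +15 → 15 < 60
Round 2 — cache-2 pages on-call.
  edge-1: +70 → 70 ≥ 70
Round 3 — edge-1 pages on-call.
  db-r: +80 → 95 ≥ 60
Round 4 — db-r pages on-call.
  worker-2: +70 → 70 ≥ 60
Round 5 — worker-2 pages on-call.
No further pages.

cache-2, db-r, edge-1, search-2, worker-2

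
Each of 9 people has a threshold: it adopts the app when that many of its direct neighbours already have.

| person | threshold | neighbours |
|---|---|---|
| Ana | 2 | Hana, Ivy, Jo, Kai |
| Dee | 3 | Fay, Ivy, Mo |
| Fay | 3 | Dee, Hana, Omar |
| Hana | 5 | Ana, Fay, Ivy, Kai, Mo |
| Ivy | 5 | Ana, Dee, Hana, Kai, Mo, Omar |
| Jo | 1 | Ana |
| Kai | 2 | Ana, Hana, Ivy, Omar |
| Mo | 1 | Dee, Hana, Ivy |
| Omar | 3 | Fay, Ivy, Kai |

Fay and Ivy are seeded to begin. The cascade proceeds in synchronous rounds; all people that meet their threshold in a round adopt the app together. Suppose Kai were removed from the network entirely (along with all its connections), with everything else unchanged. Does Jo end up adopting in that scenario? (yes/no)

With Kai removed:
Round 1 — Fay, Ivy adopt the app (initial).
Round 2 — checking thresholds:
  Ana: 1 of 3 neighbours < 2, below threshold.
  Dee: 2 of 3 neighbours < 3, below threshold.
  Hana: 2 of 4 neighbours < 5, below threshold.
  Mo: 1 of 3 neighbours ≥ 1, adopts the app.
  Omar: 2 of 2 neighbours < 3, below threshold.
Round 3 — checking thresholds:
  Ana: 1 of 3 neighbours < 2, below threshold.
  Dee: 3 of 3 neighbours ≥ 3, adopts the app.
  Hana: 3 of 4 neighbours < 5, below threshold.
  Omar: 2 of 2 neighbours < 3, below threshold.
Round 4 — no new adoptions; cascade stops.

no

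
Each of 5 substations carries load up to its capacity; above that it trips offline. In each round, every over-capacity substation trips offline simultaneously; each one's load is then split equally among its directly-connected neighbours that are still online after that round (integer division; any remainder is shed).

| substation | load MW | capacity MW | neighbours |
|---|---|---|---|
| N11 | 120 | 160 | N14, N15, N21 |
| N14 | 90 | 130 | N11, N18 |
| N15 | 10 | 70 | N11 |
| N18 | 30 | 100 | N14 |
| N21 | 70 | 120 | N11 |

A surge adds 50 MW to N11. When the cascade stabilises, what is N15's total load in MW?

Round 1 — N11 at 170 > 160. N11 trips offline.
  N11 sheds 170 MW to N14, N15, N21: 56 each (2 lost).
    N14: 90+56 = 146 > 130
    N15: 10+56 = 66 ≤ 70
    N21: 70+56 = 126 > 120
Round 2 — N14, N21 trip offline.
  N14 sheds 146 MW to N18: 146 each.
    N18: 30+146 = 176 > 100
  N21 sheds 126 MW: no online neighbours, lost.
Round 3 — N18 trips offline.
  N18 sheds 176 MW: no online neighbours, lost.
No further trips.

66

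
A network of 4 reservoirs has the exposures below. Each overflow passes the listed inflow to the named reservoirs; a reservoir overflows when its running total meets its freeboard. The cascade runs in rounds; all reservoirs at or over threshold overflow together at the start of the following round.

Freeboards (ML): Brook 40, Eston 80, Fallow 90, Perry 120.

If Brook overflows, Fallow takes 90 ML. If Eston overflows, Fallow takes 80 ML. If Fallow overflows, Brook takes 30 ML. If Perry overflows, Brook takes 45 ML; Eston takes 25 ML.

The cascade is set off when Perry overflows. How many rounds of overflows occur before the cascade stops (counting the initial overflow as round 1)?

Round 1 — Perry overflows (initial).
  Brook: +45 → 45 ≥ 40
  Eston: +25 → 25 < 80
Round 2 — Brook overflows.
  Fallow: +90 → 90 ≥ 90
Round 3 — Fallow overflows.
No further overflows.

3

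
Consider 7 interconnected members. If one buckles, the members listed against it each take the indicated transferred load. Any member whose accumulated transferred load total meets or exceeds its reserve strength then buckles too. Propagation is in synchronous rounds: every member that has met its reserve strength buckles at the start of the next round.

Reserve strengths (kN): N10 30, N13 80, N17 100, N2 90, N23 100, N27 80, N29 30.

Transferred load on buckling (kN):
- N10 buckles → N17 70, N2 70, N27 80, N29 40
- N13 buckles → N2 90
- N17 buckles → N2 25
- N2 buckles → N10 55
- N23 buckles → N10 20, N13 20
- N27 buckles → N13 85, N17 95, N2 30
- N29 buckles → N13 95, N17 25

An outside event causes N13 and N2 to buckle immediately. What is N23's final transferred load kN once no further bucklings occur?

0

Round 1 — N13, N2 buckle (initial).
  N10: +55 → 55 ≥ 30
Round 2 — N10 buckles.
  N17: +70 → 70 < 100
  N27: +80 → 80 ≥ 80
  N29: +40 → 40 ≥ 30
Round 3 — N27, N29 buckle.
  N17: +95+25 → 190 ≥ 100
Round 4 — N17 buckles.
No further bucklings.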